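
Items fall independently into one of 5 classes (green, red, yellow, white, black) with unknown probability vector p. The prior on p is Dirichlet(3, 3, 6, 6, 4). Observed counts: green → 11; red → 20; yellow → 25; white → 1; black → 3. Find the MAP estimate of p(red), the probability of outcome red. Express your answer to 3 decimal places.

The posterior is Dirichlet(αᵢ + nᵢ) = Dirichlet(14, 23, 31, 7, 7).
For a Dirichlet(a₁,…,a_K) with all aᵢ > 1, the mode has j-th component (aⱼ − 1)/(Σaᵢ − K).
Here Σaᵢ = 82 and K = 5, so p(red) = (23 − 1)/(82 − 5) = 22/77 ≈ 0.286.

MAP estimate of p(red) = 0.286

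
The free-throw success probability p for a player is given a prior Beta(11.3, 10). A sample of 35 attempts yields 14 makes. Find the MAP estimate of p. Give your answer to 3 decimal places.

Prior: Beta(11.3, 10).
Data: 14 successes in 35 trials. The binomial likelihood contributes p^14(1−p)^21, so the posterior is Beta(11.3+14, 10+21) = Beta(25.3, 31).
For Beta(a, b) with a, b > 1 the mode is (a−1)/(a+b−2) = 24.3/54.3 ≈ 0.448.

p̂_MAP = 0.448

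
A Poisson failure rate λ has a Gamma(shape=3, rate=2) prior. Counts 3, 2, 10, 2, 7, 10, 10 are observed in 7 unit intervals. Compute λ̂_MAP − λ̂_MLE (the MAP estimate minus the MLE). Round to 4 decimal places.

MAP − MLE = -1.1746

Σxᵢ = 44. Posterior is Gamma(47, 9); MAP = (47−1)/9 = 46/9 ≈ 5.11111.
MLE = x̄ = 44/7 ≈ 6.28571.
Difference = 46/9 − 44/7 = -74/63 ≈ -1.1746.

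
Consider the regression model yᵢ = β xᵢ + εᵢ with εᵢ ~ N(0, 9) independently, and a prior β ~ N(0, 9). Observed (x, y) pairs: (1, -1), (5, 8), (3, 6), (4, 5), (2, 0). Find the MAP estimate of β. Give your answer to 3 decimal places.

log p(β | y) = −Σ(yᵢ − βxᵢ)²/(2·9) − β²/(2·9) + const.
Setting the derivative to zero: Σxᵢ(yᵢ − βxᵢ)/9 − β/9 = 0, so β = Σxᵢyᵢ / (Σxᵢ² + σ²/τ²).
Σxᵢyᵢ = 1·(-1) + 5·8 + 3·6 + 4·5 + 2·0 = 77; Σxᵢ² = 55; σ²/τ² = 1.
β̂_MAP = 77 / (55 + 1) = 77/56 ≈ 1.375.

β̂_MAP = 1.375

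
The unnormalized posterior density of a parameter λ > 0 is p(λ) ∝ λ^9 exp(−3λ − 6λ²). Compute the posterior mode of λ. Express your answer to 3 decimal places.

ℓ'(λ) = 9/λ − 3 − 12λ. Setting this to zero and multiplying by λ: 12λ² + 3λ − 9 = 0.
λ = (−3 + √(3² + 4·12·9)) / (2·12) = (−3 + √441) / 24 = (−3 + 21)/24 = 3/4.
ℓ''(λ) = −9/λ² − 12 < 0, confirming a maximum.

λ̂_MAP = 0.750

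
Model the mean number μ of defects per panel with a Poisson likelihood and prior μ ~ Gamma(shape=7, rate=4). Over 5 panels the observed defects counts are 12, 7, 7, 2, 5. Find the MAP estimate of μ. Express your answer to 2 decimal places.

Σxᵢ = 12+7+7+2+5 = 33, with n = 5.
Posterior ∝ μ^6e^(−4μ) · μ^33e^(−5μ) = μ^39e^(−9μ), i.e. Gamma(shape=40, rate=9).
The mode of a Gamma(a, b) with a ≥ 1 (shape–rate) is (a−1)/b = 39/9 ≈ 4.33.

μ̂_MAP = 4.33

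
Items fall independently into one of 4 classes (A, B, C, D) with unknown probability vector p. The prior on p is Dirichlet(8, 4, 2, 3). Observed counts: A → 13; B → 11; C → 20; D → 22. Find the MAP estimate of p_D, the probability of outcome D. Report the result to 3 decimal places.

The posterior is Dirichlet(αᵢ + nᵢ) = Dirichlet(21, 15, 22, 25).
For a Dirichlet(a₁,…,a_K) with all aᵢ > 1, the mode has j-th component (aⱼ − 1)/(Σaᵢ − K).
Here Σaᵢ = 83 and K = 4, so p_D = (25 − 1)/(83 − 4) = 24/79 ≈ 0.304.

MAP estimate of p_D = 0.304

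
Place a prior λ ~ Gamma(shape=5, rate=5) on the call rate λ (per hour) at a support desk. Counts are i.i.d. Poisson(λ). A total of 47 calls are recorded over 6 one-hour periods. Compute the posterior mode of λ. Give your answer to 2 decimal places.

λ̂_MAP = 4.64

Σxᵢ = 47, n = 6.
Posterior ∝ λ^4e^(−5λ) · λ^47e^(−6λ) = λ^51e^(−11λ), i.e. Gamma(shape=52, rate=11).
The mode of a Gamma(a, b) with a ≥ 1 (shape–rate) is (a−1)/b = 51/11 ≈ 4.64.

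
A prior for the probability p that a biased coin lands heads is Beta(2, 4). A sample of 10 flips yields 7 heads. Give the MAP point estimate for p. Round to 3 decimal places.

Prior: Beta(2, 4).
Data: 7 successes in 10 trials. The binomial likelihood contributes p^7(1−p)^3, so the posterior is Beta(2+7, 4+3) = Beta(9, 7).
For Beta(a, b) with a, b > 1 the mode is (a−1)/(a+b−2) = 8/14 ≈ 0.571.

p̂_MAP = 0.571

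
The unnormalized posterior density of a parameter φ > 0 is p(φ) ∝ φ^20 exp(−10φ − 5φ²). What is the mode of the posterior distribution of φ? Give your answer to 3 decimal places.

φ̂_MAP = 1.000

ℓ'(φ) = 20/φ − 10 − 10φ. Setting this to zero and multiplying by φ: 10φ² + 10φ − 20 = 0.
φ = (−10 + √(10² + 4·10·20)) / (2·10) = (−10 + √900) / 20 = (−10 + 30)/20 = 1.
ℓ''(φ) = −20/φ² − 10 < 0, confirming a maximum.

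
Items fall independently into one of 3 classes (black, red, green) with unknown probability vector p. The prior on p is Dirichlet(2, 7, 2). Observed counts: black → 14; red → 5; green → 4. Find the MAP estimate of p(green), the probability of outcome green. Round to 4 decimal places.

The posterior is Dirichlet(αᵢ + nᵢ) = Dirichlet(16, 12, 6).
For a Dirichlet(a₁,…,a_K) with all aᵢ > 1, the mode has j-th component (aⱼ − 1)/(Σaᵢ − K).
Here Σaᵢ = 34 and K = 3, so p(green) = (6 − 1)/(34 − 3) = 5/31 ≈ 0.1613.

MAP estimate of p(green) = 0.1613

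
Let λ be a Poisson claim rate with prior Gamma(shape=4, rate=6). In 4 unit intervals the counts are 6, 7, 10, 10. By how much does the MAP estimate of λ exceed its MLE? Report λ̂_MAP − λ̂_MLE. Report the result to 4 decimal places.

Σxᵢ = 33. Posterior is Gamma(37, 10); MAP = (37−1)/10 = 36/10 ≈ 3.60000.
MLE = x̄ = 33/4 ≈ 8.25000.
Difference = 36/10 − 33/4 = -93/20 ≈ -4.6500.

MAP − MLE = -4.6500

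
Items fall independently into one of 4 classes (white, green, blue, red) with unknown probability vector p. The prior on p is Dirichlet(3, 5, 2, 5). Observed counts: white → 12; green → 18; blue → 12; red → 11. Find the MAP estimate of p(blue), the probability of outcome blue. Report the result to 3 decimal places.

The posterior is Dirichlet(αᵢ + nᵢ) = Dirichlet(15, 23, 14, 16).
For a Dirichlet(a₁,…,a_K) with all aᵢ > 1, the mode has j-th component (aⱼ − 1)/(Σaᵢ − K).
Here Σaᵢ = 68 and K = 4, so p(blue) = (14 − 1)/(68 − 4) = 13/64 ≈ 0.203.

MAP estimate of p(blue) = 0.203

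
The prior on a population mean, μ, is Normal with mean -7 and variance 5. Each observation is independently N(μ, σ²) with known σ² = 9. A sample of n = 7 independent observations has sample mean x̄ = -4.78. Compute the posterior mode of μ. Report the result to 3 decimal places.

μ̂_MAP = -5.234

n = 7, x̄ = -4.78.
For a Normal prior and Normal likelihood with known variance, the posterior is Normal; its mode equals its mean, the precision-weighted average.
Prior precision 1/σ₀² = 1/5 = 0.2; data precision n/σ² = 7/9.
μ̂ = (0.2·(-7) + (7/9)·(-4.78)) / (0.2 + 7/9) = (-2303/450)/(44/45) = -2303/440 ≈ -5.234.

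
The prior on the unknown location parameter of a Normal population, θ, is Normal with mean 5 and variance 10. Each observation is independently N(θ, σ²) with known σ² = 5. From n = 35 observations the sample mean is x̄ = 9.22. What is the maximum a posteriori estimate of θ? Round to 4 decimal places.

n = 35, x̄ = 9.22.
For a Normal prior and Normal likelihood with known variance, the posterior is Normal; its mode equals its mean, the precision-weighted average.
Prior precision 1/σ₀² = 1/10 = 0.1; data precision n/σ² = 35/5 = 7.
θ̂ = (0.1·5 + 7·9.22) / (0.1 + 7) = 65.04/7.1 = 3252/355 ≈ 9.1606.

θ̂_MAP = 9.1606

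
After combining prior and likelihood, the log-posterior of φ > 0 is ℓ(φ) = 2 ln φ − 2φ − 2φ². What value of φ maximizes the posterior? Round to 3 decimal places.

ℓ'(φ) = 2/φ − 2 − 4φ. Setting this to zero and multiplying by φ: 4φ² + 2φ − 2 = 0.
φ = (−2 + √(2² + 4·4·2)) / (2·4) = (−2 + √36) / 8 = (−2 + 6)/8 = 1/2.
ℓ''(φ) = −2/φ² − 4 < 0, confirming a maximum.

φ̂_MAP = 0.500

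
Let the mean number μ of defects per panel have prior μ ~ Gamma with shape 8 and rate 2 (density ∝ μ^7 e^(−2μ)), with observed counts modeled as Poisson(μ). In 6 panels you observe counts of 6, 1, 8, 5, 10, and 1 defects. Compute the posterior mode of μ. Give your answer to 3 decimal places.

Σxᵢ = 6+1+8+5+10+1 = 31, with n = 6.
Posterior ∝ μ^7e^(−2μ) · μ^31e^(−6μ) = μ^38e^(−8μ), i.e. Gamma(shape=39, rate=8).
The mode of a Gamma(a, b) with a ≥ 1 (shape–rate) is (a−1)/b = 38/8 ≈ 4.750.

μ̂_MAP = 4.750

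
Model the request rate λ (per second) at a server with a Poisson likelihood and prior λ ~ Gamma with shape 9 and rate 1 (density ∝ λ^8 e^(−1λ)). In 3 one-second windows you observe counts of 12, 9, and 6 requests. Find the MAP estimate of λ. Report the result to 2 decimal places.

λ̂_MAP = 8.75

Σxᵢ = 12+9+6 = 27, with n = 3.
Posterior ∝ λ^8e^(−1λ) · λ^27e^(−3λ) = λ^35e^(−4λ), i.e. Gamma(shape=36, rate=4).
The mode of a Gamma(a, b) with a ≥ 1 (shape–rate) is (a−1)/b = 35/4 ≈ 8.75.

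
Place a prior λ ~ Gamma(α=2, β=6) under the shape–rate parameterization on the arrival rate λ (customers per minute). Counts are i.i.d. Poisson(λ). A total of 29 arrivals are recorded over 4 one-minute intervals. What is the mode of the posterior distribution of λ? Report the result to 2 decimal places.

Σxᵢ = 29, n = 4.
Posterior ∝ λe^(−6λ) · λ^29e^(−4λ) = λ^30e^(−10λ), i.e. Gamma(shape=31, rate=10).
The mode of a Gamma(a, b) with a ≥ 1 (shape–rate) is (a−1)/b = 30/10 ≈ 3.00.

λ̂_MAP = 3.00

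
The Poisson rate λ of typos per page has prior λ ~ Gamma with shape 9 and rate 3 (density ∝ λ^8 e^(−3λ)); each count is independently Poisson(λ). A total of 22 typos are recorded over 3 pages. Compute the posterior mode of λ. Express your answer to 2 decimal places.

λ̂_MAP = 5.00

Σxᵢ = 22, n = 3.
Posterior ∝ λ^8e^(−3λ) · λ^22e^(−3λ) = λ^30e^(−6λ), i.e. Gamma(shape=31, rate=6).
The mode of a Gamma(a, b) with a ≥ 1 (shape–rate) is (a−1)/b = 30/6 ≈ 5.00.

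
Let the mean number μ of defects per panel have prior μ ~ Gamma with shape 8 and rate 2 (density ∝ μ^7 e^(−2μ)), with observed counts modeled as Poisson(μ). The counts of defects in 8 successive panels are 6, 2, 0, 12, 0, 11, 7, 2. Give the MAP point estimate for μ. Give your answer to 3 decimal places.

Σxᵢ = 6+2+0+12+0+11+7+2 = 40, with n = 8.
Posterior ∝ μ^7e^(−2μ) · μ^40e^(−8μ) = μ^47e^(−10μ), i.e. Gamma(shape=48, rate=10).
The mode of a Gamma(a, b) with a ≥ 1 (shape–rate) is (a−1)/b = 47/10 ≈ 4.700.

μ̂_MAP = 4.700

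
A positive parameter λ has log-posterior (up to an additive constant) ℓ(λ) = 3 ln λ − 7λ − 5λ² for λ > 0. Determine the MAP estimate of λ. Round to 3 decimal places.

ℓ'(λ) = 3/λ − 7 − 10λ. Setting this to zero and multiplying by λ: 10λ² + 7λ − 3 = 0.
λ = (−7 + √(7² + 4·10·3)) / (2·10) = (−7 + √169) / 20 = (−7 + 13)/20 = 3/10.
ℓ''(λ) = −3/λ² − 10 < 0, confirming a maximum.

λ̂_MAP = 0.300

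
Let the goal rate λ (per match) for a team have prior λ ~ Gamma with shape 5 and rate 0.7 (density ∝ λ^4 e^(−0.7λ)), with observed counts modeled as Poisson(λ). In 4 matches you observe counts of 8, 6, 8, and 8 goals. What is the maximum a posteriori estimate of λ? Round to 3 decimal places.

λ̂_MAP = 7.234

Σxᵢ = 8+6+8+8 = 30, with n = 4.
Posterior ∝ λ^4e^(−0.7λ) · λ^30e^(−4λ) = λ^34e^(−4.7λ), i.e. Gamma(shape=35, rate=4.7).
The mode of a Gamma(a, b) with a ≥ 1 (shape–rate) is (a−1)/b = 34/4.7 ≈ 7.234.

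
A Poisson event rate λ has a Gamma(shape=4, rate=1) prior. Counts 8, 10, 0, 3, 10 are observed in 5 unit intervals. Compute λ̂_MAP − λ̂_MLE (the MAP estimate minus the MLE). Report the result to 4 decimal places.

Σxᵢ = 31. Posterior is Gamma(35, 6); MAP = (35−1)/6 = 34/6 ≈ 5.66667.
MLE = x̄ = 31/5 ≈ 6.20000.
Difference = 34/6 − 31/5 = -8/15 ≈ -0.5333.

MAP − MLE = -0.5333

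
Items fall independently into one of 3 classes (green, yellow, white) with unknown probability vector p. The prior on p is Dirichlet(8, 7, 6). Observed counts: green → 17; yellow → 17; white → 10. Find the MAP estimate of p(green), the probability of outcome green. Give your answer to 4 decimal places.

MAP estimate of p(green) = 0.3871

The posterior is Dirichlet(αᵢ + nᵢ) = Dirichlet(25, 24, 16).
For a Dirichlet(a₁,…,a_K) with all aᵢ > 1, the mode has j-th component (aⱼ − 1)/(Σaᵢ − K).
Here Σaᵢ = 65 and K = 3, so p(green) = (25 − 1)/(65 − 3) = 24/62 ≈ 0.3871.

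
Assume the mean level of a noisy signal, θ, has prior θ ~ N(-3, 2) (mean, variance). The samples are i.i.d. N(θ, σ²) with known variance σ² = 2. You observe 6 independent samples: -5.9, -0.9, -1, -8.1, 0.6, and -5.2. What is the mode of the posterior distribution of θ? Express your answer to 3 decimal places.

θ̂_MAP = -3.357

n = 6; x̄ = ((-5.9) + (-0.9) + (-1) + (-8.1) + 0.6 + (-5.2))/6 = -20.5/6 = -41/12 ≈ -3.4167.
For a Normal prior and Normal likelihood with known variance, the posterior is Normal; its mode equals its mean, the precision-weighted average.
Prior precision 1/σ₀² = 1/2 = 0.5; data precision n/σ² = 6/2 = 3.
θ̂ = (0.5·(-3) + 3·(-41/12)) / (0.5 + 3) = (-11.75)/3.5 = -47/14 ≈ -3.357.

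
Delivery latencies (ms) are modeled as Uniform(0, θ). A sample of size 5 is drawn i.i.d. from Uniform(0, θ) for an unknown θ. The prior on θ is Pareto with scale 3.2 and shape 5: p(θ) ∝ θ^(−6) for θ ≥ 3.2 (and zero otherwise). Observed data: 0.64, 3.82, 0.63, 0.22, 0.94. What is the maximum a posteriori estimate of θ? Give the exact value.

The Uniform(0, θ) likelihood is θ^(−n) for θ ≥ max(xᵢ), zero otherwise. Here max(xᵢ) = 3.82.
Posterior ∝ θ^(−6) · θ^(−5) = θ^(−11) on θ ≥ max(3.2, 3.82) = 3.82.
This density is strictly decreasing in θ, so the posterior mode lies at the lower boundary of the support.

θ̂_MAP = 3.82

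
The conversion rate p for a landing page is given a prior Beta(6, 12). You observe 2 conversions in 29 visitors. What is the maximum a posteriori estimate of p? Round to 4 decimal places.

Prior: Beta(6, 12).
Data: 2 successes in 29 trials. The binomial likelihood contributes p^2(1−p)^27, so the posterior is Beta(6+2, 12+27) = Beta(8, 39).
For Beta(a, b) with a, b > 1 the mode is (a−1)/(a+b−2) = 7/45 ≈ 0.1556.

p̂_MAP = 0.1556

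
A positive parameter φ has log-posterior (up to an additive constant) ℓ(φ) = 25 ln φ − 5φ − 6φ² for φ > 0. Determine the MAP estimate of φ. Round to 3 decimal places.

φ̂_MAP = 1.250

ℓ'(φ) = 25/φ − 5 − 12φ. Setting this to zero and multiplying by φ: 12φ² + 5φ − 25 = 0.
φ = (−5 + √(5² + 4·12·25)) / (2·12) = (−5 + √1225) / 24 = (−5 + 35)/24 = 5/4.
ℓ''(φ) = −25/φ² − 12 < 0, confirming a maximum.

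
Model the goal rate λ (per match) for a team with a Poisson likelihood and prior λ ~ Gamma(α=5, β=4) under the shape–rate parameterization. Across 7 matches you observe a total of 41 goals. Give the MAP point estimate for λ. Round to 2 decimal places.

Σxᵢ = 41, n = 7.
Posterior ∝ λ^4e^(−4λ) · λ^41e^(−7λ) = λ^45e^(−11λ), i.e. Gamma(shape=46, rate=11).
The mode of a Gamma(a, b) with a ≥ 1 (shape–rate) is (a−1)/b = 45/11 ≈ 4.09.

λ̂_MAP = 4.09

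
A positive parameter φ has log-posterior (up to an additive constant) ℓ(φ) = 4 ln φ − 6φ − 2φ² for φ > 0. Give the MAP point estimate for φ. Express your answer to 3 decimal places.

φ̂_MAP = 0.500

ℓ'(φ) = 4/φ − 6 − 4φ. Setting this to zero and multiplying by φ: 4φ² + 6φ − 4 = 0.
φ = (−6 + √(6² + 4·4·4)) / (2·4) = (−6 + √100) / 8 = (−6 + 10)/8 = 1/2.
ℓ''(φ) = −4/φ² − 4 < 0, confirming a maximum.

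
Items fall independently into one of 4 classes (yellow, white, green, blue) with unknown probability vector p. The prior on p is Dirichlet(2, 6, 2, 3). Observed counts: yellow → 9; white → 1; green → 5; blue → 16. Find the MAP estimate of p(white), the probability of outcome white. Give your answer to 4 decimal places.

MAP estimate of p(white) = 0.1500

The posterior is Dirichlet(αᵢ + nᵢ) = Dirichlet(11, 7, 7, 19).
For a Dirichlet(a₁,…,a_K) with all aᵢ > 1, the mode has j-th component (aⱼ − 1)/(Σaᵢ − K).
Here Σaᵢ = 44 and K = 4, so p(white) = (7 − 1)/(44 − 4) = 6/40 ≈ 0.1500.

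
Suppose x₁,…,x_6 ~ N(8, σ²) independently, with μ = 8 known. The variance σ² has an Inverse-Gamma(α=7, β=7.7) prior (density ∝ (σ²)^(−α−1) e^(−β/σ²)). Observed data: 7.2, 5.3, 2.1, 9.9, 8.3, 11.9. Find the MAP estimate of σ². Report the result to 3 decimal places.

σ̂²_MAP = 3.502

Sum of squared deviations about the known mean: SS = (7.2−8)² + (5.3−8)² + (2.1−8)² + (9.9−8)² + (8.3−8)² + (11.9−8)² = 61.65.
The Normal likelihood contributes (σ²)^(−n/2) exp(−SS/(2σ²)), so the posterior is Inverse-Gamma(α + n/2, β + SS/2) = Inverse-Gamma(10, 38.525).
The mode of Inverse-Gamma(a, b) is b/(a+1) = 38.525/11 ≈ 3.502.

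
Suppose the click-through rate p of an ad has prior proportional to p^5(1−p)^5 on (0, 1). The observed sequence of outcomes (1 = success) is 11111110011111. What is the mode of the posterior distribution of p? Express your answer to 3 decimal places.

The prior density ∝ p^5(1−p)^5 is the kernel of Beta(6, 6).
Data: 12 successes in 14 trials (from the sequence). The binomial likelihood contributes p^12(1−p)^2, so the posterior is Beta(6+12, 6+2) = Beta(18, 8).
For Beta(a, b) with a, b > 1 the mode is (a−1)/(a+b−2) = 17/24 ≈ 0.708.

p̂_MAP = 0.708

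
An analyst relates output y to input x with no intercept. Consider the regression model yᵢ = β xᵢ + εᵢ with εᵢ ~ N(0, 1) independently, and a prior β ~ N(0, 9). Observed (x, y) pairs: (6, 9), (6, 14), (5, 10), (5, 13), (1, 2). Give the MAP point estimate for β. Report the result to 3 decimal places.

log p(β | y) = −Σ(yᵢ − βxᵢ)²/(2·1) − β²/(2·9) + const.
Setting the derivative to zero: Σxᵢ(yᵢ − βxᵢ)/1 − β/9 = 0, so β = Σxᵢyᵢ / (Σxᵢ² + σ²/τ²).
Σxᵢyᵢ = 6·9 + 6·14 + 5·10 + 5·13 + 1·2 = 255; Σxᵢ² = 123; σ²/τ² = 1/9.
β̂_MAP = 255 / (123 + 1/9) = 255/(1108/9) = 2295/1108 ≈ 2.071.

β̂_MAP = 2.071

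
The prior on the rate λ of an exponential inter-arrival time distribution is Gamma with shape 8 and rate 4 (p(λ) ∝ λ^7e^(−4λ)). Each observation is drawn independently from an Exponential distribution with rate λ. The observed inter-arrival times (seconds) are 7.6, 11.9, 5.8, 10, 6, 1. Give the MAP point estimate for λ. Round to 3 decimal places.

λ̂_MAP = 0.281

The Exponential(rate=λ) likelihood is ∝ λ^n e^(−λΣtᵢ). Here n = 6 and Σtᵢ = 7.6 + 11.9 + 5.8 + 10 + 6 + 1 = 42.3.
Posterior ∝ λ^7e^(−4λ) · λ^6e^(−42.3λ) = λ^13e^(−46.3λ), i.e. Gamma(14, 46.3).
Mode = (a−1)/b = 13/46.3 ≈ 0.281.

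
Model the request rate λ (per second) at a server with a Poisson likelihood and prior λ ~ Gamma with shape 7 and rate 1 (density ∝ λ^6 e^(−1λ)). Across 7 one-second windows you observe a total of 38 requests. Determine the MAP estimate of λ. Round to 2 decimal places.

Σxᵢ = 38, n = 7.
Posterior ∝ λ^6e^(−1λ) · λ^38e^(−7λ) = λ^44e^(−8λ), i.e. Gamma(shape=45, rate=8).
The mode of a Gamma(a, b) with a ≥ 1 (shape–rate) is (a−1)/b = 44/8 ≈ 5.50.

λ̂_MAP = 5.50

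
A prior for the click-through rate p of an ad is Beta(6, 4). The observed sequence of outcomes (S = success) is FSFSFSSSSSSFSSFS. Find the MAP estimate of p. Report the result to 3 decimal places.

p̂_MAP = 0.667

Prior: Beta(6, 4).
Data: 11 successes in 16 trials (from the sequence). The binomial likelihood contributes p^11(1−p)^5, so the posterior is Beta(6+11, 4+5) = Beta(17, 9).
For Beta(a, b) with a, b > 1 the mode is (a−1)/(a+b−2) = 16/24 ≈ 0.667.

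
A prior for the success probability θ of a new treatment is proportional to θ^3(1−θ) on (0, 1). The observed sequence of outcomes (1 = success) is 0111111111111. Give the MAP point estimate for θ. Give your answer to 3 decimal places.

θ̂_MAP = 0.882

The prior density ∝ θ^3(1−θ)^1 is the kernel of Beta(4, 2).
Data: 12 successes in 13 trials (from the sequence). The binomial likelihood contributes θ^12(1−θ)^1, so the posterior is Beta(4+12, 2+1) = Beta(16, 3).
For Beta(a, b) with a, b > 1 the mode is (a−1)/(a+b−2) = 15/17 ≈ 0.882.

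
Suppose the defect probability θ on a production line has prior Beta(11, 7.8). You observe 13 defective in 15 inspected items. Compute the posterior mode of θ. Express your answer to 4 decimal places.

θ̂_MAP = 0.7233

Prior: Beta(11, 7.8).
Data: 13 successes in 15 trials. The binomial likelihood contributes θ^13(1−θ)^2, so the posterior is Beta(11+13, 7.8+2) = Beta(24, 9.8).
For Beta(a, b) with a, b > 1 the mode is (a−1)/(a+b−2) = 23/31.8 ≈ 0.7233.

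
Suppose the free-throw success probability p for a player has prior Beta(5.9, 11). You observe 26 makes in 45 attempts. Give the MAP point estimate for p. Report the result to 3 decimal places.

p̂_MAP = 0.516

Prior: Beta(5.9, 11).
Data: 26 successes in 45 trials. The binomial likelihood contributes p^26(1−p)^19, so the posterior is Beta(5.9+26, 11+19) = Beta(31.9, 30).
For Beta(a, b) with a, b > 1 the mode is (a−1)/(a+b−2) = 30.9/59.9 ≈ 0.516.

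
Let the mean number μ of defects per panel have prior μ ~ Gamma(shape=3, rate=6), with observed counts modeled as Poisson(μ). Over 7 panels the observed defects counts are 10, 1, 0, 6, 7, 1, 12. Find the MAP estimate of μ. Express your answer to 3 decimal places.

μ̂_MAP = 3.000

Σxᵢ = 10+1+0+6+7+1+12 = 37, with n = 7.
Posterior ∝ μ^2e^(−6μ) · μ^37e^(−7μ) = μ^39e^(−13μ), i.e. Gamma(shape=40, rate=13).
The mode of a Gamma(a, b) with a ≥ 1 (shape–rate) is (a−1)/b = 39/13 ≈ 3.000.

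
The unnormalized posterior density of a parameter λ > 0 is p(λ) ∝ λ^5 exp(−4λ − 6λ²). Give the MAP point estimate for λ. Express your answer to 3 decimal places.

ℓ'(λ) = 5/λ − 4 − 12λ. Setting this to zero and multiplying by λ: 12λ² + 4λ − 5 = 0.
λ = (−4 + √(4² + 4·12·5)) / (2·12) = (−4 + √256) / 24 = (−4 + 16)/24 = 1/2.
ℓ''(λ) = −5/λ² − 12 < 0, confirming a maximum.

λ̂_MAP = 0.500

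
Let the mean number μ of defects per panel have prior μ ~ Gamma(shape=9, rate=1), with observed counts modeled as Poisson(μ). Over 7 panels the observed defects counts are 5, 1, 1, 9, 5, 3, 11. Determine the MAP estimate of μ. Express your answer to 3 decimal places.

Σxᵢ = 5+1+1+9+5+3+11 = 35, with n = 7.
Posterior ∝ μ^8e^(−1μ) · μ^35e^(−7μ) = μ^43e^(−8μ), i.e. Gamma(shape=44, rate=8).
The mode of a Gamma(a, b) with a ≥ 1 (shape–rate) is (a−1)/b = 43/8 ≈ 5.375.

μ̂_MAP = 5.375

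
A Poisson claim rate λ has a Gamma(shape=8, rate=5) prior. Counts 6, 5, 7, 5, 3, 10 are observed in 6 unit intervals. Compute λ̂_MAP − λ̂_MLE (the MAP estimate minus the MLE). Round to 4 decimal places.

MAP − MLE = -2.0909

Σxᵢ = 36. Posterior is Gamma(44, 11); MAP = (44−1)/11 = 43/11 ≈ 3.90909.
MLE = x̄ = 36/6 ≈ 6.00000.
Difference = 43/11 − 36/6 = -23/11 ≈ -2.0909.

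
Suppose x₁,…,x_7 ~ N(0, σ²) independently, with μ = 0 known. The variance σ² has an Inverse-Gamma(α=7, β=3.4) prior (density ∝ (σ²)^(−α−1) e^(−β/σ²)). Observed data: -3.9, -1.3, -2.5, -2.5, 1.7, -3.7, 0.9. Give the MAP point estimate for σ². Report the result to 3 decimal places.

σ̂²_MAP = 2.330

Sum of squared deviations about the known mean: SS = (-3.9−0)² + (-1.3−0)² + (-2.5−0)² + (-2.5−0)² + (1.7−0)² + (-3.7−0)² + (0.9−0)² = 46.79.
The Normal likelihood contributes (σ²)^(−n/2) exp(−SS/(2σ²)), so the posterior is Inverse-Gamma(α + n/2, β + SS/2) = Inverse-Gamma(10.5, 26.795).
The mode of Inverse-Gamma(a, b) is b/(a+1) = 26.795/11.5 ≈ 2.330.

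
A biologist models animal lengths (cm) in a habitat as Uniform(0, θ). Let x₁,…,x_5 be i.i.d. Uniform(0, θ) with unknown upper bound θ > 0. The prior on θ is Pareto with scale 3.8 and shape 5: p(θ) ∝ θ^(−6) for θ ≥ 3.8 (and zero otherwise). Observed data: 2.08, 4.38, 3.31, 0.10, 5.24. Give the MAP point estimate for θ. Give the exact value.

The Uniform(0, θ) likelihood is θ^(−n) for θ ≥ max(xᵢ), zero otherwise. Here max(xᵢ) = 5.24.
Posterior ∝ θ^(−6) · θ^(−5) = θ^(−11) on θ ≥ max(3.8, 5.24) = 5.24.
This density is strictly decreasing in θ, so the posterior mode lies at the lower boundary of the support.

θ̂_MAP = 5.24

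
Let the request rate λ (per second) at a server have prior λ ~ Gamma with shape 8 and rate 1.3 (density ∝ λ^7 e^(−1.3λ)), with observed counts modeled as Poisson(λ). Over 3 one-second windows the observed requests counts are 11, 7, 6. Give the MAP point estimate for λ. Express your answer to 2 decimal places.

Σxᵢ = 11+7+6 = 24, with n = 3.
Posterior ∝ λ^7e^(−1.3λ) · λ^24e^(−3λ) = λ^31e^(−4.3λ), i.e. Gamma(shape=32, rate=4.3).
The mode of a Gamma(a, b) with a ≥ 1 (shape–rate) is (a−1)/b = 31/4.3 ≈ 7.21.

λ̂_MAP = 7.21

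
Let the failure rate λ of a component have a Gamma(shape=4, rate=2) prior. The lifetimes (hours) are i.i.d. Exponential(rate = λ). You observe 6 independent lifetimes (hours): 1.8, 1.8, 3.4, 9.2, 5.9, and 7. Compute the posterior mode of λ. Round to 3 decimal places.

The Exponential(rate=λ) likelihood is ∝ λ^n e^(−λΣtᵢ). Here n = 6 and Σtᵢ = 1.8 + 1.8 + 3.4 + 9.2 + 5.9 + 7 = 29.1.
Posterior ∝ λ^3e^(−2λ) · λ^6e^(−29.1λ) = λ^9e^(−31.1λ), i.e. Gamma(10, 31.1).
Mode = (a−1)/b = 9/31.1 ≈ 0.289.

λ̂_MAP = 0.289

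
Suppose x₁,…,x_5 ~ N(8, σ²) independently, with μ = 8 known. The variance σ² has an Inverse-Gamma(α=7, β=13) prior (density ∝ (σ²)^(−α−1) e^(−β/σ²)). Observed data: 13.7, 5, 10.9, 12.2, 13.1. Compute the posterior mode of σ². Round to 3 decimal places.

σ̂²_MAP = 5.693

Sum of squared deviations about the known mean: SS = (13.7−8)² + (5−8)² + (10.9−8)² + (12.2−8)² + (13.1−8)² = 93.55.
The Normal likelihood contributes (σ²)^(−n/2) exp(−SS/(2σ²)), so the posterior is Inverse-Gamma(α + n/2, β + SS/2) = Inverse-Gamma(9.5, 59.775).
The mode of Inverse-Gamma(a, b) is b/(a+1) = 59.775/10.5 ≈ 5.693.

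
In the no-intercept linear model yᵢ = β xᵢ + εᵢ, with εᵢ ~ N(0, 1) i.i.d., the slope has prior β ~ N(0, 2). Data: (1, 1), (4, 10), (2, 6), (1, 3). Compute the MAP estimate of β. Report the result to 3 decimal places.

log p(β | y) = −Σ(yᵢ − βxᵢ)²/(2·1) − β²/(2·2) + const.
Setting the derivative to zero: Σxᵢ(yᵢ − βxᵢ)/1 − β/2 = 0, so β = Σxᵢyᵢ / (Σxᵢ² + σ²/τ²).
Σxᵢyᵢ = 1·1 + 4·10 + 2·6 + 1·3 = 56; Σxᵢ² = 22; σ²/τ² = 0.5.
β̂_MAP = 56 / (22 + 0.5) = 56/22.5 ≈ 2.489.

β̂_MAP = 2.489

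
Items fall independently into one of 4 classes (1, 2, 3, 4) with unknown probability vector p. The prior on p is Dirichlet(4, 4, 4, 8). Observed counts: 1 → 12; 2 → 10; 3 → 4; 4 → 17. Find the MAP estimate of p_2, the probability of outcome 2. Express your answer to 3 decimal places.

The posterior is Dirichlet(αᵢ + nᵢ) = Dirichlet(16, 14, 8, 25).
For a Dirichlet(a₁,…,a_K) with all aᵢ > 1, the mode has j-th component (aⱼ − 1)/(Σaᵢ − K).
Here Σaᵢ = 63 and K = 4, so p_2 = (14 − 1)/(63 − 4) = 13/59 ≈ 0.220.

MAP estimate: 0.220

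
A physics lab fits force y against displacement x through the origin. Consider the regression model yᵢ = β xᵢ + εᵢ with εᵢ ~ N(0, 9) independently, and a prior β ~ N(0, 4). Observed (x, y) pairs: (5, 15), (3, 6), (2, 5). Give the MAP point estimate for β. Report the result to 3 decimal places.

log p(β | y) = −Σ(yᵢ − βxᵢ)²/(2·9) − β²/(2·4) + const.
Setting the derivative to zero: Σxᵢ(yᵢ − βxᵢ)/9 − β/4 = 0, so β = Σxᵢyᵢ / (Σxᵢ² + σ²/τ²).
Σxᵢyᵢ = 5·15 + 3·6 + 2·5 = 103; Σxᵢ² = 38; σ²/τ² = 2.25.
β̂_MAP = 103 / (38 + 2.25) = 103/40.25 ≈ 2.559.

β̂_MAP = 2.559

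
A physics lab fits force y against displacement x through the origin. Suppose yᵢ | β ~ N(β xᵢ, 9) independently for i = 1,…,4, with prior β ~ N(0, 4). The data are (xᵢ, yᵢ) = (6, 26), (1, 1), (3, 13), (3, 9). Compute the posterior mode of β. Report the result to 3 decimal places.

β̂_MAP = 3.895

log p(β | y) = −Σ(yᵢ − βxᵢ)²/(2·9) − β²/(2·4) + const.
Setting the derivative to zero: Σxᵢ(yᵢ − βxᵢ)/9 − β/4 = 0, so β = Σxᵢyᵢ / (Σxᵢ² + σ²/τ²).
Σxᵢyᵢ = 6·26 + 1·1 + 3·13 + 3·9 = 223; Σxᵢ² = 55; σ²/τ² = 2.25.
β̂_MAP = 223 / (55 + 2.25) = 223/57.25 ≈ 3.895.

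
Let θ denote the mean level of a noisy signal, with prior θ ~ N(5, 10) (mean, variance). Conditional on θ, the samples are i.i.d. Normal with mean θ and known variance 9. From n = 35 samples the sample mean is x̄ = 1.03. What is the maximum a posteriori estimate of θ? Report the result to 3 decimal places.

n = 35, x̄ = 1.03.
For a Normal prior and Normal likelihood with known variance, the posterior is Normal; its mode equals its mean, the precision-weighted average.
Prior precision 1/σ₀² = 1/10 = 0.1; data precision n/σ² = 35/9.
θ̂ = (0.1·5 + (35/9)·1.03) / (0.1 + 35/9) = (811/180)/(359/90) = 811/718 ≈ 1.130.

θ̂_MAP = 1.130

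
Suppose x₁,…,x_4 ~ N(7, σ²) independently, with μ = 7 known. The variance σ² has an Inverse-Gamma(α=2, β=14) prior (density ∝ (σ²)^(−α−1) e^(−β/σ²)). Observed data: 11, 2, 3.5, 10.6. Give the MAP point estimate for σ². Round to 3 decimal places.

Sum of squared deviations about the known mean: SS = (11−7)² + (2−7)² + (3.5−7)² + (10.6−7)² = 66.21.
The Normal likelihood contributes (σ²)^(−n/2) exp(−SS/(2σ²)), so the posterior is Inverse-Gamma(α + n/2, β + SS/2) = Inverse-Gamma(4, 47.105).
The mode of Inverse-Gamma(a, b) is b/(a+1) = 47.105/5 ≈ 9.421.

σ̂²_MAP = 9.421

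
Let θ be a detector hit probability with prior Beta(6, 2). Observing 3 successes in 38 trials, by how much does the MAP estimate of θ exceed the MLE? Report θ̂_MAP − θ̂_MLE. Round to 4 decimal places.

MAP − MLE = 0.1029

Posterior is Beta(9, 37); MAP = (9−1)/(46−2) = 8/44 ≈ 0.18182.
MLE ignores the prior: θ̂_MLE = k/n = 3/38 ≈ 0.07895.
Difference = 8/44 − 3/38 = 43/418 ≈ 0.1029.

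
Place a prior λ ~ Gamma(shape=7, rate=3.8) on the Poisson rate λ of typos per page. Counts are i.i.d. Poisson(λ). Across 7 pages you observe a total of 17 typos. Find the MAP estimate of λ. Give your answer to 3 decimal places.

λ̂_MAP = 2.130

Σxᵢ = 17, n = 7.
Posterior ∝ λ^6e^(−3.8λ) · λ^17e^(−7λ) = λ^23e^(−10.8λ), i.e. Gamma(shape=24, rate=10.8).
The mode of a Gamma(a, b) with a ≥ 1 (shape–rate) is (a−1)/b = 23/10.8 ≈ 2.130.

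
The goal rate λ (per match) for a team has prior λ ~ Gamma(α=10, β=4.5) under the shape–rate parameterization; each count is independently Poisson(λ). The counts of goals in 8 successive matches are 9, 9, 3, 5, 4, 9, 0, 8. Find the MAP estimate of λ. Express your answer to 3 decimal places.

λ̂_MAP = 4.480

Σxᵢ = 9+9+3+5+4+9+0+8 = 47, with n = 8.
Posterior ∝ λ^9e^(−4.5λ) · λ^47e^(−8λ) = λ^56e^(−12.5λ), i.e. Gamma(shape=57, rate=12.5).
The mode of a Gamma(a, b) with a ≥ 1 (shape–rate) is (a−1)/b = 56/12.5 ≈ 4.480.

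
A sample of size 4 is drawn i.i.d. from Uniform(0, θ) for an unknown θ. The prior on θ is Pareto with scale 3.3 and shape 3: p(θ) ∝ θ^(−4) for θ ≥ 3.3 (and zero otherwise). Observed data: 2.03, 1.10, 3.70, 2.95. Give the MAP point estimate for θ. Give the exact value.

θ̂_MAP = 3.70

The Uniform(0, θ) likelihood is θ^(−n) for θ ≥ max(xᵢ), zero otherwise. Here max(xᵢ) = 3.70.
Posterior ∝ θ^(−4) · θ^(−4) = θ^(−8) on θ ≥ max(3.3, 3.70) = 3.70.
This density is strictly decreasing in θ, so the posterior mode lies at the lower boundary of the support.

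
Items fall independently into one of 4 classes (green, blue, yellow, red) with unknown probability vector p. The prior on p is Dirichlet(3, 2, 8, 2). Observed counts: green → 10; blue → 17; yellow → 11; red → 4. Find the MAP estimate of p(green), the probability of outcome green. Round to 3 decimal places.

The posterior is Dirichlet(αᵢ + nᵢ) = Dirichlet(13, 19, 19, 6).
For a Dirichlet(a₁,…,a_K) with all aᵢ > 1, the mode has j-th component (aⱼ − 1)/(Σaᵢ − K).
Here Σaᵢ = 57 and K = 4, so p(green) = (13 − 1)/(57 − 4) = 12/53 ≈ 0.226.

MAP estimate of p(green) = 0.226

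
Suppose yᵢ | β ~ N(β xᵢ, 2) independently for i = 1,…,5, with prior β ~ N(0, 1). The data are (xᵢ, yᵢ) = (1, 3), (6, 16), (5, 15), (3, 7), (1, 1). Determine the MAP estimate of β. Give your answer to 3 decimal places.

β̂_MAP = 2.649

log p(β | y) = −Σ(yᵢ − βxᵢ)²/(2·2) − β²/(2·1) + const.
Setting the derivative to zero: Σxᵢ(yᵢ − βxᵢ)/2 − β/1 = 0, so β = Σxᵢyᵢ / (Σxᵢ² + σ²/τ²).
Σxᵢyᵢ = 1·3 + 6·16 + 5·15 + 3·7 + 1·1 = 196; Σxᵢ² = 72; σ²/τ² = 2.
β̂_MAP = 196 / (72 + 2) = 196/74 ≈ 2.649.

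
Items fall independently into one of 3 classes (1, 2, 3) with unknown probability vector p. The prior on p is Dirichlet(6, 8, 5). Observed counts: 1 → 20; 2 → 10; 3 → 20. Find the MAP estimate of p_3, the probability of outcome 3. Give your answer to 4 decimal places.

The posterior is Dirichlet(αᵢ + nᵢ) = Dirichlet(26, 18, 25).
For a Dirichlet(a₁,…,a_K) with all aᵢ > 1, the mode has j-th component (aⱼ − 1)/(Σaᵢ − K).
Here Σaᵢ = 69 and K = 3, so p_3 = (25 − 1)/(69 − 3) = 24/66 ≈ 0.3636.

MAP estimate: 0.3636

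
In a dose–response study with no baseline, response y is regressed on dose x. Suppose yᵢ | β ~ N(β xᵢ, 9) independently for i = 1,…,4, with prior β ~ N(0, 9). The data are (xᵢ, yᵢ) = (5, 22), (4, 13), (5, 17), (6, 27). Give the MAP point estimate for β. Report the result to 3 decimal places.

β̂_MAP = 3.971

log p(β | y) = −Σ(yᵢ − βxᵢ)²/(2·9) − β²/(2·9) + const.
Setting the derivative to zero: Σxᵢ(yᵢ − βxᵢ)/9 − β/9 = 0, so β = Σxᵢyᵢ / (Σxᵢ² + σ²/τ²).
Σxᵢyᵢ = 5·22 + 4·13 + 5·17 + 6·27 = 409; Σxᵢ² = 102; σ²/τ² = 1.
β̂_MAP = 409 / (102 + 1) = 409/103 ≈ 3.971.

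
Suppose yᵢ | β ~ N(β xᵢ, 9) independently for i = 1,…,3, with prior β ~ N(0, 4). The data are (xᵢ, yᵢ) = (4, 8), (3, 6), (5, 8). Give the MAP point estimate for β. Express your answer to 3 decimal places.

log p(β | y) = −Σ(yᵢ − βxᵢ)²/(2·9) − β²/(2·4) + const.
Setting the derivative to zero: Σxᵢ(yᵢ − βxᵢ)/9 − β/4 = 0, so β = Σxᵢyᵢ / (Σxᵢ² + σ²/τ²).
Σxᵢyᵢ = 4·8 + 3·6 + 5·8 = 90; Σxᵢ² = 50; σ²/τ² = 2.25.
β̂_MAP = 90 / (50 + 2.25) = 90/52.25 ≈ 1.722.

β̂_MAP = 1.722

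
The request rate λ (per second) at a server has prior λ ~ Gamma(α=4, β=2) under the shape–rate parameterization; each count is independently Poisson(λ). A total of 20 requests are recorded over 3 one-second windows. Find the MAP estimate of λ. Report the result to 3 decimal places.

λ̂_MAP = 4.600

Σxᵢ = 20, n = 3.
Posterior ∝ λ^3e^(−2λ) · λ^20e^(−3λ) = λ^23e^(−5λ), i.e. Gamma(shape=24, rate=5).
The mode of a Gamma(a, b) with a ≥ 1 (shape–rate) is (a−1)/b = 23/5 ≈ 4.600.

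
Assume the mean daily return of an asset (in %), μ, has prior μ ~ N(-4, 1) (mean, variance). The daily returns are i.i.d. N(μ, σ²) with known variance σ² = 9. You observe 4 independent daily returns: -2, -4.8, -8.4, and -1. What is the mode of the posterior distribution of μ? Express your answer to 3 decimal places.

n = 4; x̄ = ((-2) + (-4.8) + (-8.4) + (-1))/4 = -16.2/4 = -4.05.
For a Normal prior and Normal likelihood with known variance, the posterior is Normal; its mode equals its mean, the precision-weighted average.
Prior precision 1/σ₀² = 1/1 = 1; data precision n/σ² = 4/9.
μ̂ = (1·(-4) + (4/9)·(-4.05)) / (1 + 4/9) = (-5.8)/(13/9) = -261/65 ≈ -4.015.

μ̂_MAP = -4.015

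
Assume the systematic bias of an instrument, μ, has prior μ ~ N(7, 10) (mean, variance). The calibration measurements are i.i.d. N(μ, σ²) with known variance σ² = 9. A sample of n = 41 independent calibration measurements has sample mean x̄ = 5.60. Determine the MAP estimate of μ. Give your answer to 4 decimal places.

μ̂_MAP = 5.6301

n = 41, x̄ = 5.60.
For a Normal prior and Normal likelihood with known variance, the posterior is Normal; its mode equals its mean, the precision-weighted average.
Prior precision 1/σ₀² = 1/10 = 0.1; data precision n/σ² = 41/9.
μ̂ = (0.1·7 + (41/9)·5.6) / (0.1 + 41/9) = (2359/90)/(419/90) = 2359/419 ≈ 5.6301.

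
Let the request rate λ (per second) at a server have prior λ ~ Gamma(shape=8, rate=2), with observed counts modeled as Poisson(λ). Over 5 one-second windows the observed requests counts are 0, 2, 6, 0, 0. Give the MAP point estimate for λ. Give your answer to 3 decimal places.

λ̂_MAP = 2.143

Σxᵢ = 0+2+6+0+0 = 8, with n = 5.
Posterior ∝ λ^7e^(−2λ) · λ^8e^(−5λ) = λ^15e^(−7λ), i.e. Gamma(shape=16, rate=7).
The mode of a Gamma(a, b) with a ≥ 1 (shape–rate) is (a−1)/b = 15/7 ≈ 2.143.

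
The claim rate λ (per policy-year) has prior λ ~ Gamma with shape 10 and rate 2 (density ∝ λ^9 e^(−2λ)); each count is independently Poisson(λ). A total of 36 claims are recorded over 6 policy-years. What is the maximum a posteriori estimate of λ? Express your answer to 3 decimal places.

λ̂_MAP = 5.625

Σxᵢ = 36, n = 6.
Posterior ∝ λ^9e^(−2λ) · λ^36e^(−6λ) = λ^45e^(−8λ), i.e. Gamma(shape=46, rate=8).
The mode of a Gamma(a, b) with a ≥ 1 (shape–rate) is (a−1)/b = 45/8 ≈ 5.625.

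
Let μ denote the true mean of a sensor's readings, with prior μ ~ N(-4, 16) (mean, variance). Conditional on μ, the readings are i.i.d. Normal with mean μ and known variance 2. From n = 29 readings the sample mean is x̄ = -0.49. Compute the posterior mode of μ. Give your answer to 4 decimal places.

μ̂_MAP = -0.5051

n = 29, x̄ = -0.49.
For a Normal prior and Normal likelihood with known variance, the posterior is Normal; its mode equals its mean, the precision-weighted average.
Prior precision 1/σ₀² = 1/16 = 0.0625; data precision n/σ² = 29/2 = 14.5.
μ̂ = (0.0625·(-4) + 14.5·(-0.49)) / (0.0625 + 14.5) = (-7.355)/14.5625 = -2942/5825 ≈ -0.5051.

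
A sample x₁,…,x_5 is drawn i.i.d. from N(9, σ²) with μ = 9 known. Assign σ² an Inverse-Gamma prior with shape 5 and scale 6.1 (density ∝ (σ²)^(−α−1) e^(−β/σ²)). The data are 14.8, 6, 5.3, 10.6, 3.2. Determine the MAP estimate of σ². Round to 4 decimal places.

σ̂²_MAP = 6.1606

Sum of squared deviations about the known mean: SS = (14.8−9)² + (6−9)² + (5.3−9)² + (10.6−9)² + (3.2−9)² = 92.53.
The Normal likelihood contributes (σ²)^(−n/2) exp(−SS/(2σ²)), so the posterior is Inverse-Gamma(α + n/2, β + SS/2) = Inverse-Gamma(7.5, 52.365).
The mode of Inverse-Gamma(a, b) is b/(a+1) = 52.365/8.5 ≈ 6.1606.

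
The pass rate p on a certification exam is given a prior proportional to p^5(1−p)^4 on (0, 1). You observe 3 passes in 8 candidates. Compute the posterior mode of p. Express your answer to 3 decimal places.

p̂_MAP = 0.471

The prior density ∝ p^5(1−p)^4 is the kernel of Beta(6, 5).
Data: 3 successes in 8 trials. The binomial likelihood contributes p^3(1−p)^5, so the posterior is Beta(6+3, 5+5) = Beta(9, 10).
For Beta(a, b) with a, b > 1 the mode is (a−1)/(a+b−2) = 8/17 ≈ 0.471.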